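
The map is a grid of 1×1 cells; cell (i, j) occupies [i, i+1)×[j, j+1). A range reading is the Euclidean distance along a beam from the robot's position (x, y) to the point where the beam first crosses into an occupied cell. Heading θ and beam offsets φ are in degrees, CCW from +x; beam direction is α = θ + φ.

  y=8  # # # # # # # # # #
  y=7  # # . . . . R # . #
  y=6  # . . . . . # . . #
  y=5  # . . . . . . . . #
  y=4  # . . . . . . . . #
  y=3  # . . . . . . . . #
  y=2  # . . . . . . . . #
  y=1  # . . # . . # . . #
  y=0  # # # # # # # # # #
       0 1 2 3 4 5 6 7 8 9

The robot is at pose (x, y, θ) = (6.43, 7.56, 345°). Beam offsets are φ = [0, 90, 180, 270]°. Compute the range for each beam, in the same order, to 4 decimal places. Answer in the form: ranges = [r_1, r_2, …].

ranges = [0.5901, 0.4555, 1.7000, 0.5798]

beam 1: φ=0°, α=345°
  dir = (cos 345°, sin 345°) = (0.9659, -0.2588); from cell (6,7)
  next x-line at t=0.5901, next y-line at t=2.1637; Δt_x=1.0353, Δt_y=3.8637
    x: enter (7,7) at t=0.5901 ← occupied
  → r_1 = 0.5901
beam 2: φ=90°, α=75°
  dir = (cos 75°, sin 75°) = (0.2588, 0.9659); from cell (6,7)
  next x-line at t=2.2023, next y-line at t=0.4555; Δt_x=3.8637, Δt_y=1.0353
    y: enter (6,8) at t=0.4555 ← occupied
  → r_2 = 0.4555
beam 3: φ=180°, α=165°
  dir = (cos 165°, sin 165°) = (-0.9659, 0.2588); from cell (6,7)
  next x-line at t=0.4452, next y-line at t=1.7000; Δt_x=1.0353, Δt_y=3.8637
    x: enter (5,7) at t=0.4452
    x: enter (4,7) at t=1.4804
    y: enter (4,8) at t=1.7000 ← occupied
  → r_3 = 1.7000
beam 4: φ=270°, α=255°
  dir = (cos 255°, sin 255°) = (-0.2588, -0.9659); from cell (6,7)
  next x-line at t=1.6614, next y-line at t=0.5798; Δt_x=3.8637, Δt_y=1.0353
    y: enter (6,6) at t=0.5798 ← occupied
  → r_4 = 0.5798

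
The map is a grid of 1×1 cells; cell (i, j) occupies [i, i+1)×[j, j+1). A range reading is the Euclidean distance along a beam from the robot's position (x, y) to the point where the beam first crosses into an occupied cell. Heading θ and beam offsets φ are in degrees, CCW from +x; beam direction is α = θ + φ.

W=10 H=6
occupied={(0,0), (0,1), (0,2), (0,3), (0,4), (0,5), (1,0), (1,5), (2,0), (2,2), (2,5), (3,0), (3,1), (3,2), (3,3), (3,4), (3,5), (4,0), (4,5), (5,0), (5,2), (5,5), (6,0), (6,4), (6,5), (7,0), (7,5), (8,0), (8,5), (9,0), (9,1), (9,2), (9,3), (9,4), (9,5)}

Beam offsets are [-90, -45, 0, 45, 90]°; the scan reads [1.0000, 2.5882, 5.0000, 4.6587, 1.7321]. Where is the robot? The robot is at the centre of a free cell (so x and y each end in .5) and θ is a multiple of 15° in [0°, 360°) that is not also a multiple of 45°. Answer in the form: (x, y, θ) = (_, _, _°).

The pose lattice has 25·16 = 400 candidates. Test each by forward raycasting.
  (1.5, 3.5, 195°): beam 1 = 1.5529 ≠ 1.0000 ✗
  (6.5, 1.5, 150°): beam 1 = 4.0415 ≠ 1.0000 ✗
  (6.5, 1.5, 15°): beam 1 = 0.5176 ≠ 1.0000 ✗
  (2.5, 4.5, 255°): beam 1 = 1.5529 ≠ 1.0000 ✗
  …
  (8.5, 2.5, 150°): r_1=1.0000, r_2=2.5882, r_3=5.0000, r_4=4.6587, r_5=1.7321 — all match ✓
Unique over the lattice → pose = (8.5, 2.5, 150°).

(x, y, θ) = (8.5, 2.5, 150°)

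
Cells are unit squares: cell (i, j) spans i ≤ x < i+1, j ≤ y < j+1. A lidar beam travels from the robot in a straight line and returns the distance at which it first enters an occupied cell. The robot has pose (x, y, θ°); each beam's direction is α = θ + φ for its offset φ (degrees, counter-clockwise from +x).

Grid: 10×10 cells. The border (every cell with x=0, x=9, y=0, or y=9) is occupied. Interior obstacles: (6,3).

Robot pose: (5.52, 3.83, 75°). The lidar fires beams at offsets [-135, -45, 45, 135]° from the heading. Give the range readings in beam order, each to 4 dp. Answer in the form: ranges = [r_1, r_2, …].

beam 1: φ=-135°, α=300°
  direction (0.5000, -0.8660); cell (5,3); t to first gridline: x 0.9600, y 0.9584 (then +2.0000 / +1.1547)
    (5,2) via y @ 0.9584
    (6,2) via x @ 0.9600
    (6,1) via y @ 2.1131
    (7,1) via x @ 2.9600
    (7,0) via y @ 3.2678  # hit
  → r_1 = 3.2678
beam 2: φ=-45°, α=30°
  direction (0.8660, 0.5000); cell (5,3); t to first gridline: x 0.5543, y 0.3400 (then +1.1547 / +2.0000)
    (5,4) via y @ 0.3400
    (6,4) via x @ 0.5543
    (7,4) via x @ 1.7090
    (7,5) via y @ 2.3400
    (8,5) via x @ 2.8637
    (9,5) via x @ 4.0184  # hit
  → r_2 = 4.0184
beam 3: φ=45°, α=120°
  direction (-0.5000, 0.8660); cell (5,3); t to first gridline: x 1.0400, y 0.1963 (then +2.0000 / +1.1547)
    (5,4) via y @ 0.1963
    (4,4) via x @ 1.0400
    (4,5) via y @ 1.3510
    (4,6) via y @ 2.5057
    (3,6) via x @ 3.0400
    (3,7) via y @ 3.6604
    (3,8) via y @ 4.8151
    (2,8) via x @ 5.0400
    (2,9) via y @ 5.9698  # hit
  → r_3 = 5.9698
beam 4: φ=135°, α=210°
  direction (-0.8660, -0.5000); cell (5,3); t to first gridline: x 0.6004, y 1.6600 (then +1.1547 / +2.0000)
    (4,3) via x @ 0.6004
    (4,2) via y @ 1.6600
    (3,2) via x @ 1.7551
    (2,2) via x @ 2.9098
    (2,1) via y @ 3.6600
    (1,1) via x @ 4.0645
    (0,1) via x @ 5.2192  # hit
  → r_4 = 5.2192

ranges = [3.2678, 4.0184, 5.9698, 5.2192]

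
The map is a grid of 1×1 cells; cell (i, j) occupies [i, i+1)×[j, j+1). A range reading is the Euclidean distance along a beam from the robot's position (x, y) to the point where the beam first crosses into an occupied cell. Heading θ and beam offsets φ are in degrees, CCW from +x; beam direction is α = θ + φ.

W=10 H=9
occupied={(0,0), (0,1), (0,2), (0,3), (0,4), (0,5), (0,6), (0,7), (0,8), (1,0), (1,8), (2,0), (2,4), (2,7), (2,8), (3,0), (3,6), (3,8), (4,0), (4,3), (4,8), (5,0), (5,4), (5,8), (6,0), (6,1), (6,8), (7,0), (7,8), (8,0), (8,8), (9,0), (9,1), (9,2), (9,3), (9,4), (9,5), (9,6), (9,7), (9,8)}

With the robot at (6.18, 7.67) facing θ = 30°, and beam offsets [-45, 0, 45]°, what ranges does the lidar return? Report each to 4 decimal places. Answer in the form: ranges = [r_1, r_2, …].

ranges = [2.9195, 0.6600, 0.3416]

beam 1: φ=-45°, α=345°
  cosα=0.9659 sinα=-0.2588 | (6,7) | tMaxX 0.8489 tMaxY 2.5887 | tΔX 1.0353 tΔY 3.8637
    t=0.8489 [x] (7,7)
    t=1.8842 [x] (8,7)
    t=2.5887 [y] (8,6)
    t=2.9195 [x] (9,6) — stop
  → r_1 = 2.9195
beam 2: φ=0°, α=30°
  cosα=0.8660 sinα=0.5000 | (6,7) | tMaxX 0.9469 tMaxY 0.6600 | tΔX 1.1547 tΔY 2.0000
    t=0.6600 [y] (6,8) — stop
  → r_2 = 0.6600
beam 3: φ=45°, α=75°
  cosα=0.2588 sinα=0.9659 | (6,7) | tMaxX 3.1682 tMaxY 0.3416 | tΔX 3.8637 tΔY 1.0353
    t=0.3416 [y] (6,8) — stop
  → r_3 = 0.3416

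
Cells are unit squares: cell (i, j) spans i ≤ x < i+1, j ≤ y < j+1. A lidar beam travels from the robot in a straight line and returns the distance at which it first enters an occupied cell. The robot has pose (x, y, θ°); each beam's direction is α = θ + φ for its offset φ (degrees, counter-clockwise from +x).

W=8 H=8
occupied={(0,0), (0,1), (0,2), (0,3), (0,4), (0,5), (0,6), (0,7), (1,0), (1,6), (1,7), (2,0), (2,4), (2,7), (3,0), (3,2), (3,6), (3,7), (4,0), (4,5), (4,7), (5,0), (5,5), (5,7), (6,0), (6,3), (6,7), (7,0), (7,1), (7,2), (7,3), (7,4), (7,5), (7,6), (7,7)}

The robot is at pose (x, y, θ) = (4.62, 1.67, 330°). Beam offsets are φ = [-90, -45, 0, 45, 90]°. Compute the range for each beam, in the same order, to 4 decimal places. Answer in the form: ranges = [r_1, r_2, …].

ranges = [0.7736, 0.6936, 1.3400, 2.4640, 4.7600]

beam 1: φ=-90°, α=240°
  dir = (cos 240°, sin 240°) = (-0.5000, -0.8660); from cell (4,1)
  next x-line at t=1.2400, next y-line at t=0.7736; Δt_x=2.0000, Δt_y=1.1547
    y: enter (4,0) at t=0.7736 ← occupied
  → r_1 = 0.7736
beam 2: φ=-45°, α=285°
  dir = (cos 285°, sin 285°) = (0.2588, -0.9659); from cell (4,1)
  next x-line at t=1.4682, next y-line at t=0.6936; Δt_x=3.8637, Δt_y=1.0353
    y: enter (4,0) at t=0.6936 ← occupied
  → r_2 = 0.6936
beam 3: φ=0°, α=330°
  dir = (cos 330°, sin 330°) = (0.8660, -0.5000); from cell (4,1)
  next x-line at t=0.4388, next y-line at t=1.3400; Δt_x=1.1547, Δt_y=2.0000
    x: enter (5,1) at t=0.4388
    y: enter (5,0) at t=1.3400 ← occupied
  → r_3 = 1.3400
beam 4: φ=45°, α=15°
  dir = (cos 15°, sin 15°) = (0.9659, 0.2588); from cell (4,1)
  next x-line at t=0.3934, next y-line at t=1.2750; Δt_x=1.0353, Δt_y=3.8637
    x: enter (5,1) at t=0.3934
    y: enter (5,2) at t=1.2750
    x: enter (6,2) at t=1.4287
    x: enter (7,2) at t=2.4640 ← occupied
  → r_4 = 2.4640
beam 5: φ=90°, α=60°
  dir = (cos 60°, sin 60°) = (0.5000, 0.8660); from cell (4,1)
  next x-line at t=0.7600, next y-line at t=0.3811; Δt_x=2.0000, Δt_y=1.1547
    y: enter (4,2) at t=0.3811
    x: enter (5,2) at t=0.7600
    y: enter (5,3) at t=1.5358
    y: enter (5,4) at t=2.6905
    x: enter (6,4) at t=2.7600
    y: enter (6,5) at t=3.8452
    x: enter (7,5) at t=4.7600 ← occupied
  → r_5 = 4.7600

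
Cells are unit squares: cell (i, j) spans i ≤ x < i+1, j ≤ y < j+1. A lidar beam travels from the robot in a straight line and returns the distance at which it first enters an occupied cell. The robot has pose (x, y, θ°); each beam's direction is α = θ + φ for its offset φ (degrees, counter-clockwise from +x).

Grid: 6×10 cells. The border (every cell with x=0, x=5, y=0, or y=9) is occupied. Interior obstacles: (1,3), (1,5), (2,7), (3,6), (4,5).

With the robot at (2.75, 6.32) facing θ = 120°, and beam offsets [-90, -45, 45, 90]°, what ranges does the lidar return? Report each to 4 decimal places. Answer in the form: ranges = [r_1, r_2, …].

beam 1: φ=-90°, α=30°
  direction (0.8660, 0.5000); cell (2,6); t to first gridline: x 0.2887, y 1.3600 (then +1.1547 / +2.0000)
    (3,6) via x @ 0.2887  # hit
  → r_1 = 0.2887
beam 2: φ=-45°, α=75°
  direction (0.2588, 0.9659); cell (2,6); t to first gridline: x 0.9659, y 0.7040 (then +3.8637 / +1.0353)
    (2,7) via y @ 0.7040  # hit
  → r_2 = 0.7040
beam 3: φ=45°, α=165°
  direction (-0.9659, 0.2588); cell (2,6); t to first gridline: x 0.7765, y 2.6273 (then +1.0353 / +3.8637)
    (1,6) via x @ 0.7765
    (0,6) via x @ 1.8117  # hit
  → r_3 = 1.8117
beam 4: φ=90°, α=210°
  direction (-0.8660, -0.5000); cell (2,6); t to first gridline: x 0.8660, y 0.6400 (then +1.1547 / +2.0000)
    (2,5) via y @ 0.6400
    (1,5) via x @ 0.8660  # hit
  → r_4 = 0.8660

ranges = [0.2887, 0.7040, 1.8117, 0.8660]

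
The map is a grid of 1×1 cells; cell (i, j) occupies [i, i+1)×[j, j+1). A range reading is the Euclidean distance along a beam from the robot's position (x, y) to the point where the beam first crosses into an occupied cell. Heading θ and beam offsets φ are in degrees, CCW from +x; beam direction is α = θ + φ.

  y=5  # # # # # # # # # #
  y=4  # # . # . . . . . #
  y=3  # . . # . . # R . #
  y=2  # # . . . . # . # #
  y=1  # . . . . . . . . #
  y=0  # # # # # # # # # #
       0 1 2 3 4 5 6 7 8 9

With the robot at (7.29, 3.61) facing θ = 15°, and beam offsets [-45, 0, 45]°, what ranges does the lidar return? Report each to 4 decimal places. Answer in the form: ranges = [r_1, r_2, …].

ranges = [1.2200, 1.7703, 1.6050]

beam 1: φ=-45°, α=330°
  d=(0.8660,-0.5000)  start (7,3)  tX=0.8198 tY=1.2200  stride 1/|dx|=1.1547 1/|dy|=2.0000
    cross x-line → (8,3), t=0.8198
    cross y-line → (8,2), t=1.2200 (wall)
  → r_1 = 1.2200
beam 2: φ=0°, α=15°
  d=(0.9659,0.2588)  start (7,3)  tX=0.7350 tY=1.5068  stride 1/|dx|=1.0353 1/|dy|=3.8637
    cross x-line → (8,3), t=0.7350
    cross y-line → (8,4), t=1.5068
    cross x-line → (9,4), t=1.7703 (wall)
  → r_2 = 1.7703
beam 3: φ=45°, α=60°
  d=(0.5000,0.8660)  start (7,3)  tX=1.4200 tY=0.4503  stride 1/|dx|=2.0000 1/|dy|=1.1547
    cross y-line → (7,4), t=0.4503
    cross x-line → (8,4), t=1.4200
    cross y-line → (8,5), t=1.6050 (wall)
  → r_3 = 1.6050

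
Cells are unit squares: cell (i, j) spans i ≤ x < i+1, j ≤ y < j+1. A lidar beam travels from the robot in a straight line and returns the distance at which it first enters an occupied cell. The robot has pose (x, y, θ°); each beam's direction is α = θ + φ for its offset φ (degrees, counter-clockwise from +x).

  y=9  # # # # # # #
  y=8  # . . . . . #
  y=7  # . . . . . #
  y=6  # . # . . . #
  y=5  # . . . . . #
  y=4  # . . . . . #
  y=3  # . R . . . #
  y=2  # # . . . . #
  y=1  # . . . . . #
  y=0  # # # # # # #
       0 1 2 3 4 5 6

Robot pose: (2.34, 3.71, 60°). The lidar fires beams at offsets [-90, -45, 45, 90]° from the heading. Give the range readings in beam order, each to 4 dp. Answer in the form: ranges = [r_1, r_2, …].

ranges = [4.2262, 3.7891, 5.1774, 1.5473]

beam 1: φ=-90°, α=330°
  d=(0.8660,-0.5000)  start (2,3)  tX=0.7621 tY=1.4200  stride 1/|dx|=1.1547 1/|dy|=2.0000
    cross x-line → (3,3), t=0.7621
    cross y-line → (3,2), t=1.4200
    cross x-line → (4,2), t=1.9168
    cross x-line → (5,2), t=3.0715
    cross y-line → (5,1), t=3.4200
    cross x-line → (6,1), t=4.2262 (wall)
  → r_1 = 4.2262
beam 2: φ=-45°, α=15°
  d=(0.9659,0.2588)  start (2,3)  tX=0.6833 tY=1.1205  stride 1/|dx|=1.0353 1/|dy|=3.8637
    cross x-line → (3,3), t=0.6833
    cross y-line → (3,4), t=1.1205
    cross x-line → (4,4), t=1.7186
    cross x-line → (5,4), t=2.7538
    cross x-line → (6,4), t=3.7891 (wall)
  → r_2 = 3.7891
beam 3: φ=45°, α=105°
  d=(-0.2588,0.9659)  start (2,3)  tX=1.3137 tY=0.3002  stride 1/|dx|=3.8637 1/|dy|=1.0353
    cross y-line → (2,4), t=0.3002
    cross x-line → (1,4), t=1.3137
    cross y-line → (1,5), t=1.3355
    cross y-line → (1,6), t=2.3708
    cross y-line → (1,7), t=3.4061
    cross y-line → (1,8), t=4.4413
    cross x-line → (0,8), t=5.1774 (wall)
  → r_3 = 5.1774
beam 4: φ=90°, α=150°
  d=(-0.8660,0.5000)  start (2,3)  tX=0.3926 tY=0.5800  stride 1/|dx|=1.1547 1/|dy|=2.0000
    cross x-line → (1,3), t=0.3926
    cross y-line → (1,4), t=0.5800
    cross x-line → (0,4), t=1.5473 (wall)
  → r_4 = 1.5473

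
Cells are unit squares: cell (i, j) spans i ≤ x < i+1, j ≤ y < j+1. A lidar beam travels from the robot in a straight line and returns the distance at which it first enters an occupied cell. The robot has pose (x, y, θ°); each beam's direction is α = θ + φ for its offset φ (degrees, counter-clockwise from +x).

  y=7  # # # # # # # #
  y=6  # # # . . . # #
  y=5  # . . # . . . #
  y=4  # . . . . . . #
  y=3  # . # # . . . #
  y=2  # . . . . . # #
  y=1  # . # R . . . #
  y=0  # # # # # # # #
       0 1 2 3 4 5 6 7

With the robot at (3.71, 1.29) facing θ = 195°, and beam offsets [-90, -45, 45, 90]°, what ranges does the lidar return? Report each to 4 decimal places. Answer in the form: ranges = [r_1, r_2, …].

beam 1: φ=-90°, α=105°
  cosα=-0.2588 sinα=0.9659 | (3,1) | tMaxX 2.7432 tMaxY 0.7350 | tΔX 3.8637 tΔY 1.0353
    t=0.7350 [y] (3,2)
    t=1.7703 [y] (3,3) — stop
  → r_1 = 1.7703
beam 2: φ=-45°, α=150°
  cosα=-0.8660 sinα=0.5000 | (3,1) | tMaxX 0.8198 tMaxY 1.4200 | tΔX 1.1547 tΔY 2.0000
    t=0.8198 [x] (2,1) — stop
  → r_2 = 0.8198
beam 3: φ=45°, α=240°
  cosα=-0.5000 sinα=-0.8660 | (3,1) | tMaxX 1.4200 tMaxY 0.3349 | tΔX 2.0000 tΔY 1.1547
    t=0.3349 [y] (3,0) — stop
  → r_3 = 0.3349
beam 4: φ=90°, α=285°
  cosα=0.2588 sinα=-0.9659 | (3,1) | tMaxX 1.1205 tMaxY 0.3002 | tΔX 3.8637 tΔY 1.0353
    t=0.3002 [y] (3,0) — stop
  → r_4 = 0.3002

ranges = [1.7703, 0.8198, 0.3349, 0.3002]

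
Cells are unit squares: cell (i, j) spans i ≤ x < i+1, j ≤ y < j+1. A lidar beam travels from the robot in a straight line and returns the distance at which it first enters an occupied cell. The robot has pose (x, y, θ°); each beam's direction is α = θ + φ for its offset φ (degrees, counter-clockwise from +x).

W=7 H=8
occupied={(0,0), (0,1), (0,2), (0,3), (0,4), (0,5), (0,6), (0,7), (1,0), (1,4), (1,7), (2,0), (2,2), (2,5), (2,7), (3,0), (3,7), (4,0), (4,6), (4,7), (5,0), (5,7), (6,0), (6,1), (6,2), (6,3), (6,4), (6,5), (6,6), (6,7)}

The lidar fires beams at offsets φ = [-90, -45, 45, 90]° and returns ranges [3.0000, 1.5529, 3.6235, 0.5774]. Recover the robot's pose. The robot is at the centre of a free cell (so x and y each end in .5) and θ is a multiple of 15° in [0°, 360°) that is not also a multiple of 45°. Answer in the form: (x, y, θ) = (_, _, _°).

Candidates: 26 free-cell centres × 16 headings = 416 poses. Raycast each; keep the one whose scan matches to 4 dp.
  (2.5, 3.5, 210°): beam 1 = 1.0000 ≠ 3.0000 ✗
  (4.5, 5.5, 210°): beam 1 = 0.5774 ≠ 3.0000 ✗
  (5.5, 3.5, 330°): beam 1 = 2.8868 ≠ 3.0000 ✗
  …
  (2.5, 4.5, 330°): r_1=3.0000, r_2=1.5529, r_3=3.6235, r_4=0.5774 — all match ✓
No second candidate reproduces the full scan.

(x, y, θ) = (2.5, 4.5, 330°)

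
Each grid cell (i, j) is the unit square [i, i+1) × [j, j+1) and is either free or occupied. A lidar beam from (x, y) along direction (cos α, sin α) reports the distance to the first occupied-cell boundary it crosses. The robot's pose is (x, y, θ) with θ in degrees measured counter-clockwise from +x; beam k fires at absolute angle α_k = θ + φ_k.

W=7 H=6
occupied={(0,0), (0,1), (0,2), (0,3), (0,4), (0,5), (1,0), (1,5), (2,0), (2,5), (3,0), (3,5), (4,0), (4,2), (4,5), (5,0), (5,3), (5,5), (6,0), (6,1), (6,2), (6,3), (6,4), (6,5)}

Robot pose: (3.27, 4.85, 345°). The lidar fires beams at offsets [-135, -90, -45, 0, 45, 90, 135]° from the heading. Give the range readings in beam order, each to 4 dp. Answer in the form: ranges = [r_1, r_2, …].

beam 1: φ=-135°, α=210°
  dir = (cos 210°, sin 210°) = (-0.8660, -0.5000); from cell (3,4)
  next x-line at t=0.3118, next y-line at t=1.7000; Δt_x=1.1547, Δt_y=2.0000
    x: enter (2,4) at t=0.3118
    x: enter (1,4) at t=1.4665
    y: enter (1,3) at t=1.7000
    x: enter (0,3) at t=2.6212 ← occupied
  → r_1 = 2.6212
beam 2: φ=-90°, α=255°
  dir = (cos 255°, sin 255°) = (-0.2588, -0.9659); from cell (3,4)
  next x-line at t=1.0432, next y-line at t=0.8800; Δt_x=3.8637, Δt_y=1.0353
    y: enter (3,3) at t=0.8800
    x: enter (2,3) at t=1.0432
    y: enter (2,2) at t=1.9153
    y: enter (2,1) at t=2.9505
    y: enter (2,0) at t=3.9858 ← occupied
  → r_2 = 3.9858
beam 3: φ=-45°, α=300°
  dir = (cos 300°, sin 300°) = (0.5000, -0.8660); from cell (3,4)
  next x-line at t=1.4600, next y-line at t=0.9815; Δt_x=2.0000, Δt_y=1.1547
    y: enter (3,3) at t=0.9815
    x: enter (4,3) at t=1.4600
    y: enter (4,2) at t=2.1362 ← occupied
  → r_3 = 2.1362
beam 4: φ=0°, α=345°
  dir = (cos 345°, sin 345°) = (0.9659, -0.2588); from cell (3,4)
  next x-line at t=0.7558, next y-line at t=3.2841; Δt_x=1.0353, Δt_y=3.8637
    x: enter (4,4) at t=0.7558
    x: enter (5,4) at t=1.7910
    x: enter (6,4) at t=2.8263 ← occupied
  → r_4 = 2.8263
beam 5: φ=45°, α=30°
  dir = (cos 30°, sin 30°) = (0.8660, 0.5000); from cell (3,4)
  next x-line at t=0.8429, next y-line at t=0.3000; Δt_x=1.1547, Δt_y=2.0000
    y: enter (3,5) at t=0.3000 ← occupied
  → r_5 = 0.3000
beam 6: φ=90°, α=75°
  dir = (cos 75°, sin 75°) = (0.2588, 0.9659); from cell (3,4)
  next x-line at t=2.8205, next y-line at t=0.1553; Δt_x=3.8637, Δt_y=1.0353
    y: enter (3,5) at t=0.1553 ← occupied
  → r_6 = 0.1553
beam 7: φ=135°, α=120°
  dir = (cos 120°, sin 120°) = (-0.5000, 0.8660); from cell (3,4)
  next x-line at t=0.5400, next y-line at t=0.1732; Δt_x=2.0000, Δt_y=1.1547
    y: enter (3,5) at t=0.1732 ← occupied
  → r_7 = 0.1732

ranges = [2.6212, 3.9858, 2.1362, 2.8263, 0.3000, 0.1553, 0.1732]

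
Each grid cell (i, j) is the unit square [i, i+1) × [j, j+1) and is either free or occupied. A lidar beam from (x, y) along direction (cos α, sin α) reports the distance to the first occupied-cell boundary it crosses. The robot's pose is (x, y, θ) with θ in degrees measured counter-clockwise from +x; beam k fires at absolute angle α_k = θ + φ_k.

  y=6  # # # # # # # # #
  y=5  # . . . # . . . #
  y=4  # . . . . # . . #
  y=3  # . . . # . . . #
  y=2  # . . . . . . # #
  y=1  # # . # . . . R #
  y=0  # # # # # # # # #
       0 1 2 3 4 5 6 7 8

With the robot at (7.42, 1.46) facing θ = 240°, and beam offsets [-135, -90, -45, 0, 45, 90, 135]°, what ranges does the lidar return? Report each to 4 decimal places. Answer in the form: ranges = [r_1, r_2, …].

beam 1: φ=-135°, α=105°
  d=(-0.2588,0.9659)  start (7,1)  tX=1.6228 tY=0.5590  stride 1/|dx|=3.8637 1/|dy|=1.0353
    cross y-line → (7,2), t=0.5590 (wall)
  → r_1 = 0.5590
beam 2: φ=-90°, α=150°
  d=(-0.8660,0.5000)  start (7,1)  tX=0.4850 tY=1.0800  stride 1/|dx|=1.1547 1/|dy|=2.0000
    cross x-line → (6,1), t=0.4850
    cross y-line → (6,2), t=1.0800
    cross x-line → (5,2), t=1.6397
    cross x-line → (4,2), t=2.7944
    cross y-line → (4,3), t=3.0800 (wall)
  → r_2 = 3.0800
beam 3: φ=-45°, α=195°
  d=(-0.9659,-0.2588)  start (7,1)  tX=0.4348 tY=1.7773  stride 1/|dx|=1.0353 1/|dy|=3.8637
    cross x-line → (6,1), t=0.4348
    cross x-line → (5,1), t=1.4701
    cross y-line → (5,0), t=1.7773 (wall)
  → r_3 = 1.7773
beam 4: φ=0°, α=240°
  d=(-0.5000,-0.8660)  start (7,1)  tX=0.8400 tY=0.5312  stride 1/|dx|=2.0000 1/|dy|=1.1547
    cross y-line → (7,0), t=0.5312 (wall)
  → r_4 = 0.5312
beam 5: φ=45°, α=285°
  d=(0.2588,-0.9659)  start (7,1)  tX=2.2409 tY=0.4762  stride 1/|dx|=3.8637 1/|dy|=1.0353
    cross y-line → (7,0), t=0.4762 (wall)
  → r_5 = 0.4762
beam 6: φ=90°, α=330°
  d=(0.8660,-0.5000)  start (7,1)  tX=0.6697 tY=0.9200  stride 1/|dx|=1.1547 1/|dy|=2.0000
    cross x-line → (8,1), t=0.6697 (wall)
  → r_6 = 0.6697
beam 7: φ=135°, α=15°
  d=(0.9659,0.2588)  start (7,1)  tX=0.6005 tY=2.0864  stride 1/|dx|=1.0353 1/|dy|=3.8637
    cross x-line → (8,1), t=0.6005 (wall)
  → r_7 = 0.6005

ranges = [0.5590, 3.0800, 1.7773, 0.5312, 0.4762, 0.6697, 0.6005]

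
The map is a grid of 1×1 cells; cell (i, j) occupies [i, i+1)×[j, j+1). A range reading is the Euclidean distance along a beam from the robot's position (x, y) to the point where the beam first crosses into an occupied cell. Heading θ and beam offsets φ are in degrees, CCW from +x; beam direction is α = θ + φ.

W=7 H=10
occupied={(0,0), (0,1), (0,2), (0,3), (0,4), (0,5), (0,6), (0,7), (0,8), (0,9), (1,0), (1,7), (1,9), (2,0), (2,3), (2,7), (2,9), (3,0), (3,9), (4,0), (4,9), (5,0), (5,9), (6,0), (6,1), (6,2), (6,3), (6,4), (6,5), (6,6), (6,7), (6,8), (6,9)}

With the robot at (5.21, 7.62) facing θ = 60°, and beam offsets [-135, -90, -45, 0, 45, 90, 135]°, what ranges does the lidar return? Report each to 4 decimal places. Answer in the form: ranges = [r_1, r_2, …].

ranges = [3.0523, 0.9122, 0.8179, 1.5800, 1.4287, 2.7600, 2.2880]

beam 1: φ=-135°, α=285°
  dir = (cos 285°, sin 285°) = (0.2588, -0.9659); from cell (5,7)
  next x-line at t=3.0523, next y-line at t=0.6419; Δt_x=3.8637, Δt_y=1.0353
    y: enter (5,6) at t=0.6419
    y: enter (5,5) at t=1.6771
    y: enter (5,4) at t=2.7124
    x: enter (6,4) at t=3.0523 ← occupied
  → r_1 = 3.0523
beam 2: φ=-90°, α=330°
  dir = (cos 330°, sin 330°) = (0.8660, -0.5000); from cell (5,7)
  next x-line at t=0.9122, next y-line at t=1.2400; Δt_x=1.1547, Δt_y=2.0000
    x: enter (6,7) at t=0.9122 ← occupied
  → r_2 = 0.9122
beam 3: φ=-45°, α=15°
  dir = (cos 15°, sin 15°) = (0.9659, 0.2588); from cell (5,7)
  next x-line at t=0.8179, next y-line at t=1.4682; Δt_x=1.0353, Δt_y=3.8637
    x: enter (6,7) at t=0.8179 ← occupied
  → r_3 = 0.8179
beam 4: φ=0°, α=60°
  dir = (cos 60°, sin 60°) = (0.5000, 0.8660); from cell (5,7)
  next x-line at t=1.5800, next y-line at t=0.4388; Δt_x=2.0000, Δt_y=1.1547
    y: enter (5,8) at t=0.4388
    x: enter (6,8) at t=1.5800 ← occupied
  → r_4 = 1.5800
beam 5: φ=45°, α=105°
  dir = (cos 105°, sin 105°) = (-0.2588, 0.9659); from cell (5,7)
  next x-line at t=0.8114, next y-line at t=0.3934; Δt_x=3.8637, Δt_y=1.0353
    y: enter (5,8) at t=0.3934
    x: enter (4,8) at t=0.8114
    y: enter (4,9) at t=1.4287 ← occupied
  → r_5 = 1.4287
beam 6: φ=90°, α=150°
  dir = (cos 150°, sin 150°) = (-0.8660, 0.5000); from cell (5,7)
  next x-line at t=0.2425, next y-line at t=0.7600; Δt_x=1.1547, Δt_y=2.0000
    x: enter (4,7) at t=0.2425
    y: enter (4,8) at t=0.7600
    x: enter (3,8) at t=1.3972
    x: enter (2,8) at t=2.5519
    y: enter (2,9) at t=2.7600 ← occupied
  → r_6 = 2.7600
beam 7: φ=135°, α=195°
  dir = (cos 195°, sin 195°) = (-0.9659, -0.2588); from cell (5,7)
  next x-line at t=0.2174, next y-line at t=2.3955; Δt_x=1.0353, Δt_y=3.8637
    x: enter (4,7) at t=0.2174
    x: enter (3,7) at t=1.2527
    x: enter (2,7) at t=2.2880 ← occupied
  → r_7 = 2.2880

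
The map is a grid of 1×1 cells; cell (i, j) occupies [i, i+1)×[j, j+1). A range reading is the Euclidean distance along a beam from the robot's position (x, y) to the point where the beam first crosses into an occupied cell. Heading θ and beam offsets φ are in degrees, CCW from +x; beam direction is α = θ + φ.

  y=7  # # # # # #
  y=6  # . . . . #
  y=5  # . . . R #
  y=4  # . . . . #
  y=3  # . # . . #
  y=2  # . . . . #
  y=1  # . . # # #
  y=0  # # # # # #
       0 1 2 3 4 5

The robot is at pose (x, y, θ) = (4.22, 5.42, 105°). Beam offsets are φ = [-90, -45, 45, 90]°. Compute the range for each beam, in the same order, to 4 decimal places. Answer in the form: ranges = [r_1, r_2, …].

ranges = [0.8075, 1.5600, 3.1600, 3.3336]

beam 1: φ=-90°, α=15°
  d=(0.9659,0.2588)  start (4,5)  tX=0.8075 tY=2.2409  stride 1/|dx|=1.0353 1/|dy|=3.8637
    cross x-line → (5,5), t=0.8075 (wall)
  → r_1 = 0.8075
beam 2: φ=-45°, α=60°
  d=(0.5000,0.8660)  start (4,5)  tX=1.5600 tY=0.6697  stride 1/|dx|=2.0000 1/|dy|=1.1547
    cross y-line → (4,6), t=0.6697
    cross x-line → (5,6), t=1.5600 (wall)
  → r_2 = 1.5600
beam 3: φ=45°, α=150°
  d=(-0.8660,0.5000)  start (4,5)  tX=0.2540 tY=1.1600  stride 1/|dx|=1.1547 1/|dy|=2.0000
    cross x-line → (3,5), t=0.2540
    cross y-line → (3,6), t=1.1600
    cross x-line → (2,6), t=1.4087
    cross x-line → (1,6), t=2.5634
    cross y-line → (1,7), t=3.1600 (wall)
  → r_3 = 3.1600
beam 4: φ=90°, α=195°
  d=(-0.9659,-0.2588)  start (4,5)  tX=0.2278 tY=1.6228  stride 1/|dx|=1.0353 1/|dy|=3.8637
    cross x-line → (3,5), t=0.2278
    cross x-line → (2,5), t=1.2630
    cross y-line → (2,4), t=1.6228
    cross x-line → (1,4), t=2.2983
    cross x-line → (0,4), t=3.3336 (wall)
  → r_4 = 3.3336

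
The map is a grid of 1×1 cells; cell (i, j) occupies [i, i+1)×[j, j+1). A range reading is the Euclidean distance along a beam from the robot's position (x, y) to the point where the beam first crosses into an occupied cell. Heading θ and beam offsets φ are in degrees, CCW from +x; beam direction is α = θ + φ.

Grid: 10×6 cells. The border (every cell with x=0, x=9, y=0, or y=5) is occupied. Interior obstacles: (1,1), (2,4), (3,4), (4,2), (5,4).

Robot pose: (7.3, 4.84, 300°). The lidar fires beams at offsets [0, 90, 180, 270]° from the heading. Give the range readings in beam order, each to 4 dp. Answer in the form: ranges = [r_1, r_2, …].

beam 1: φ=0°, α=300°
  dir = (cos 300°, sin 300°) = (0.5000, -0.8660); from cell (7,4)
  next x-line at t=1.4000, next y-line at t=0.9699; Δt_x=2.0000, Δt_y=1.1547
    y: enter (7,3) at t=0.9699
    x: enter (8,3) at t=1.4000
    y: enter (8,2) at t=2.1246
    y: enter (8,1) at t=3.2793
    x: enter (9,1) at t=3.4000 ← occupied
  → r_1 = 3.4000
beam 2: φ=90°, α=30°
  dir = (cos 30°, sin 30°) = (0.8660, 0.5000); from cell (7,4)
  next x-line at t=0.8083, next y-line at t=0.3200; Δt_x=1.1547, Δt_y=2.0000
    y: enter (7,5) at t=0.3200 ← occupied
  → r_2 = 0.3200
beam 3: φ=180°, α=120°
  dir = (cos 120°, sin 120°) = (-0.5000, 0.8660); from cell (7,4)
  next x-line at t=0.6000, next y-line at t=0.1848; Δt_x=2.0000, Δt_y=1.1547
    y: enter (7,5) at t=0.1848 ← occupied
  → r_3 = 0.1848
beam 4: φ=270°, α=210°
  dir = (cos 210°, sin 210°) = (-0.8660, -0.5000); from cell (7,4)
  next x-line at t=0.3464, next y-line at t=1.6800; Δt_x=1.1547, Δt_y=2.0000
    x: enter (6,4) at t=0.3464
    x: enter (5,4) at t=1.5011 ← occupied
  → r_4 = 1.5011

ranges = [3.4000, 0.3200, 0.1848, 1.5011]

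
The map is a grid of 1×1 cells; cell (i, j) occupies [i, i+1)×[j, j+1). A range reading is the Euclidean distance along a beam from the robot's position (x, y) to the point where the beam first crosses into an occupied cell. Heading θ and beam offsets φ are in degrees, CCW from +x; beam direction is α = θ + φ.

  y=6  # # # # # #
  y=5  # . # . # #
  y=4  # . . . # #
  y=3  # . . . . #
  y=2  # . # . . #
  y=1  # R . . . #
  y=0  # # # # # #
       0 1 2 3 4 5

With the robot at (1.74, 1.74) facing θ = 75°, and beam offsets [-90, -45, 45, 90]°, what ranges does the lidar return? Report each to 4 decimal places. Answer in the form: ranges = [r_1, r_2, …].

beam 1: φ=-90°, α=345°
  direction (0.9659, -0.2588); cell (1,1); t to first gridline: x 0.2692, y 2.8591 (then +1.0353 / +3.8637)
    (2,1) via x @ 0.2692
    (3,1) via x @ 1.3044
    (4,1) via x @ 2.3397
    (4,0) via y @ 2.8591  # hit
  → r_1 = 2.8591
beam 2: φ=-45°, α=30°
  direction (0.8660, 0.5000); cell (1,1); t to first gridline: x 0.3002, y 0.5200 (then +1.1547 / +2.0000)
    (2,1) via x @ 0.3002
    (2,2) via y @ 0.5200  # hit
  → r_2 = 0.5200
beam 3: φ=45°, α=120°
  direction (-0.5000, 0.8660); cell (1,1); t to first gridline: x 1.4800, y 0.3002 (then +2.0000 / +1.1547)
    (1,2) via y @ 0.3002
    (1,3) via y @ 1.4549
    (0,3) via x @ 1.4800  # hit
  → r_3 = 1.4800
beam 4: φ=90°, α=165°
  direction (-0.9659, 0.2588); cell (1,1); t to first gridline: x 0.7661, y 1.0046 (then +1.0353 / +3.8637)
    (0,1) via x @ 0.7661  # hit
  → r_4 = 0.7661

ranges = [2.8591, 0.5200, 1.4800, 0.7661]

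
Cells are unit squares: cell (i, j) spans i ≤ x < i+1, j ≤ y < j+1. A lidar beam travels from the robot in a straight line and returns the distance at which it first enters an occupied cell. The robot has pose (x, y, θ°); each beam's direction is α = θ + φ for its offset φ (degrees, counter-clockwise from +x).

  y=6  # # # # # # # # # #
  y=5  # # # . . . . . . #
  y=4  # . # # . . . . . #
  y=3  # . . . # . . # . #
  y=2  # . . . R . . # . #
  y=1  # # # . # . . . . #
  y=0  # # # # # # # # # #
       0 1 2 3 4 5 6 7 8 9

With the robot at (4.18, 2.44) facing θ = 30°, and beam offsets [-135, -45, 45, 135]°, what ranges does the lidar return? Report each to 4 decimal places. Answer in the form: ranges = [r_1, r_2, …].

ranges = [0.4555, 4.9900, 0.5798, 3.2922]

beam 1: φ=-135°, α=255°
  cosα=-0.2588 sinα=-0.9659 | (4,2) | tMaxX 0.6955 tMaxY 0.4555 | tΔX 3.8637 tΔY 1.0353
    t=0.4555 [y] (4,1) — stop
  → r_1 = 0.4555
beam 2: φ=-45°, α=345°
  cosα=0.9659 sinα=-0.2588 | (4,2) | tMaxX 0.8489 tMaxY 1.7000 | tΔX 1.0353 tΔY 3.8637
    t=0.8489 [x] (5,2)
    t=1.7000 [y] (5,1)
    t=1.8842 [x] (6,1)
    t=2.9195 [x] (7,1)
    t=3.9548 [x] (8,1)
    t=4.9900 [x] (9,1) — stop
  → r_2 = 4.9900
beam 3: φ=45°, α=75°
  cosα=0.2588 sinα=0.9659 | (4,2) | tMaxX 3.1682 tMaxY 0.5798 | tΔX 3.8637 tΔY 1.0353
    t=0.5798 [y] (4,3) — stop
  → r_3 = 0.5798
beam 4: φ=135°, α=165°
  cosα=-0.9659 sinα=0.2588 | (4,2) | tMaxX 0.1863 tMaxY 2.1637 | tΔX 1.0353 tΔY 3.8637
    t=0.1863 [x] (3,2)
    t=1.2216 [x] (2,2)
    t=2.1637 [y] (2,3)
    t=2.2569 [x] (1,3)
    t=3.2922 [x] (0,3) — stop
  → r_4 = 3.2922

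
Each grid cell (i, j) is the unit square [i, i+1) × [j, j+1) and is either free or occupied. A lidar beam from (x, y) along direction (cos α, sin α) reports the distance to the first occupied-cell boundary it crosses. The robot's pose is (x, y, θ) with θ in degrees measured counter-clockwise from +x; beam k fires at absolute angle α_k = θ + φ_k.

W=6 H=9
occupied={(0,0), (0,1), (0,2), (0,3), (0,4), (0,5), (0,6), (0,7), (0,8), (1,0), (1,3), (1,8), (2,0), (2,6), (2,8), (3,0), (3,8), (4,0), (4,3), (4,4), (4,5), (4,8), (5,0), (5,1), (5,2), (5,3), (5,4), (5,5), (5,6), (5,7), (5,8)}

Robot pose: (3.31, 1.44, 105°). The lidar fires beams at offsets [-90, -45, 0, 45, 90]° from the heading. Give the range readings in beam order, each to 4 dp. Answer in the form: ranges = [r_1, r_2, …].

ranges = [1.7496, 1.8013, 4.7209, 2.6674, 1.7000]

beam 1: φ=-90°, α=15°
  direction (0.9659, 0.2588); cell (3,1); t to first gridline: x 0.7143, y 2.1637 (then +1.0353 / +3.8637)
    (4,1) via x @ 0.7143
    (5,1) via x @ 1.7496  # hit
  → r_1 = 1.7496
beam 2: φ=-45°, α=60°
  direction (0.5000, 0.8660); cell (3,1); t to first gridline: x 1.3800, y 0.6466 (then +2.0000 / +1.1547)
    (3,2) via y @ 0.6466
    (4,2) via x @ 1.3800
    (4,3) via y @ 1.8013  # hit
  → r_2 = 1.8013
beam 3: φ=0°, α=105°
  direction (-0.2588, 0.9659); cell (3,1); t to first gridline: x 1.1977, y 0.5798 (then +3.8637 / +1.0353)
    (3,2) via y @ 0.5798
    (2,2) via x @ 1.1977
    (2,3) via y @ 1.6150
    (2,4) via y @ 2.6503
    (2,5) via y @ 3.6856
    (2,6) via y @ 4.7209  # hit
  → r_3 = 4.7209
beam 4: φ=45°, α=150°
  direction (-0.8660, 0.5000); cell (3,1); t to first gridline: x 0.3580, y 1.1200 (then +1.1547 / +2.0000)
    (2,1) via x @ 0.3580
    (2,2) via y @ 1.1200
    (1,2) via x @ 1.5127
    (0,2) via x @ 2.6674  # hit
  → r_4 = 2.6674
beam 5: φ=90°, α=195°
  direction (-0.9659, -0.2588); cell (3,1); t to first gridline: x 0.3209, y 1.7000 (then +1.0353 / +3.8637)
    (2,1) via x @ 0.3209
    (1,1) via x @ 1.3562
    (1,0) via y @ 1.7000  # hit
  → r_5 = 1.7000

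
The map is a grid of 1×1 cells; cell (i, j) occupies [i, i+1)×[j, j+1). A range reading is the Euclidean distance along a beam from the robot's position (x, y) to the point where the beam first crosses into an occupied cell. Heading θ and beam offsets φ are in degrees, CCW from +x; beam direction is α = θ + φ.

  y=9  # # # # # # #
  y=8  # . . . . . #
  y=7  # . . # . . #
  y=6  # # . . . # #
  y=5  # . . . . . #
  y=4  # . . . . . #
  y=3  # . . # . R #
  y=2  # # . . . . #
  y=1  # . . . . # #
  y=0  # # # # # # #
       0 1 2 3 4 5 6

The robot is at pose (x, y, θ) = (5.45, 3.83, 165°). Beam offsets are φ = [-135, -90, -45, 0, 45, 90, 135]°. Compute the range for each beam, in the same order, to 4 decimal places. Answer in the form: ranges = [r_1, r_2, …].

ranges = [0.6351, 2.1250, 3.6604, 4.6070, 5.1384, 2.9298, 1.1000]

beam 1: φ=-135°, α=30°
  dir = (cos 30°, sin 30°) = (0.8660, 0.5000); from cell (5,3)
  next x-line at t=0.6351, next y-line at t=0.3400; Δt_x=1.1547, Δt_y=2.0000
    y: enter (5,4) at t=0.3400
    x: enter (6,4) at t=0.6351 ← occupied
  → r_1 = 0.6351
beam 2: φ=-90°, α=75°
  dir = (cos 75°, sin 75°) = (0.2588, 0.9659); from cell (5,3)
  next x-line at t=2.1250, next y-line at t=0.1760; Δt_x=3.8637, Δt_y=1.0353
    y: enter (5,4) at t=0.1760
    y: enter (5,5) at t=1.2113
    x: enter (6,5) at t=2.1250 ← occupied
  → r_2 = 2.1250
beam 3: φ=-45°, α=120°
  dir = (cos 120°, sin 120°) = (-0.5000, 0.8660); from cell (5,3)
  next x-line at t=0.9000, next y-line at t=0.1963; Δt_x=2.0000, Δt_y=1.1547
    y: enter (5,4) at t=0.1963
    x: enter (4,4) at t=0.9000
    y: enter (4,5) at t=1.3510
    y: enter (4,6) at t=2.5057
    x: enter (3,6) at t=2.9000
    y: enter (3,7) at t=3.6604 ← occupied
  → r_3 = 3.6604
beam 4: φ=0°, α=165°
  dir = (cos 165°, sin 165°) = (-0.9659, 0.2588); from cell (5,3)
  next x-line at t=0.4659, next y-line at t=0.6568; Δt_x=1.0353, Δt_y=3.8637
    x: enter (4,3) at t=0.4659
    y: enter (4,4) at t=0.6568
    x: enter (3,4) at t=1.5012
    x: enter (2,4) at t=2.5364
    x: enter (1,4) at t=3.5717
    y: enter (1,5) at t=4.5205
    x: enter (0,5) at t=4.6070 ← occupied
  → r_4 = 4.6070
beam 5: φ=45°, α=210°
  dir = (cos 210°, sin 210°) = (-0.8660, -0.5000); from cell (5,3)
  next x-line at t=0.5196, next y-line at t=1.6600; Δt_x=1.1547, Δt_y=2.0000
    x: enter (4,3) at t=0.5196
    y: enter (4,2) at t=1.6600
    x: enter (3,2) at t=1.6743
    x: enter (2,2) at t=2.8290
    y: enter (2,1) at t=3.6600
    x: enter (1,1) at t=3.9837
    x: enter (0,1) at t=5.1384 ← occupied
  → r_5 = 5.1384
beam 6: φ=90°, α=255°
  dir = (cos 255°, sin 255°) = (-0.2588, -0.9659); from cell (5,3)
  next x-line at t=1.7387, next y-line at t=0.8593; Δt_x=3.8637, Δt_y=1.0353
    y: enter (5,2) at t=0.8593
    x: enter (4,2) at t=1.7387
    y: enter (4,1) at t=1.8946
    y: enter (4,0) at t=2.9298 ← occupied
  → r_6 = 2.9298
beam 7: φ=135°, α=300°
  dir = (cos 300°, sin 300°) = (0.5000, -0.8660); from cell (5,3)
  next x-line at t=1.1000, next y-line at t=0.9584; Δt_x=2.0000, Δt_y=1.1547
    y: enter (5,2) at t=0.9584
    x: enter (6,2) at t=1.1000 ← occupied
  → r_7 = 1.1000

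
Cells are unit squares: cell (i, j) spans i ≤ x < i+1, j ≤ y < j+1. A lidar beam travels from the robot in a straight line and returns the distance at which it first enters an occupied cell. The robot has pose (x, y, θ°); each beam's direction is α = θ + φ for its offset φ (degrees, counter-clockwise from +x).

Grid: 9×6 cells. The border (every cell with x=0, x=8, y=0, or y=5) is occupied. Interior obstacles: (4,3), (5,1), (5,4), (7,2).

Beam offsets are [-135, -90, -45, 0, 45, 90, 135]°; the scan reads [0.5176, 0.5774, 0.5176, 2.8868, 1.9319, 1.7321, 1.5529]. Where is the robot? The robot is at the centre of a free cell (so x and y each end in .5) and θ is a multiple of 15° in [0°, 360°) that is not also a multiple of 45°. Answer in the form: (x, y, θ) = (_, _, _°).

(x, y, θ) = (6.5, 4.5, 240°)

Enumerate (i+0.5, j+0.5, θ) over the 24 free cells and 16 admissible headings. For each, cast all 7 beams and compare to the given ranges.
  (4.5, 2.5, 165°): beam 1 = 4.0415 ≠ 0.5176 ✗
  (6.5, 2.5, 75°): beam 1 = 1.7321 ≠ 0.5176 ✗
  (6.5, 1.5, 255°): beam 1 = 2.8868 ≠ 0.5176 ✗
  (7.5, 1.5, 60°): beam 4 = 0.5774 ≠ 2.8868 ✗
  …
  (6.5, 4.5, 240°): r_1=0.5176, r_2=0.5774, r_3=0.5176, r_4=2.8868, r_5=1.9319, r_6=1.7321, r_7=1.5529 — all match ✓
No second candidate reproduces the full scan.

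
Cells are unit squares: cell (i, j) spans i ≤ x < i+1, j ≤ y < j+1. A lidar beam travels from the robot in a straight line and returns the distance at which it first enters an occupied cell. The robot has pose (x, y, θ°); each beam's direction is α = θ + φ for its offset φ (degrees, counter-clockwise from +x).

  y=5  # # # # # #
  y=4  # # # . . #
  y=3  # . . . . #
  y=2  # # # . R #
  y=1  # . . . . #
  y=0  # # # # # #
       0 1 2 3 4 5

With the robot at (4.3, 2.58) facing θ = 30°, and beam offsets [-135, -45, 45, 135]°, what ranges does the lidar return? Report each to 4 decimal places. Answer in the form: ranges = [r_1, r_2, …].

beam 1: φ=-135°, α=255°
  d=(-0.2588,-0.9659)  start (4,2)  tX=1.1591 tY=0.6005  stride 1/|dx|=3.8637 1/|dy|=1.0353
    cross y-line → (4,1), t=0.6005
    cross x-line → (3,1), t=1.1591
    cross y-line → (3,0), t=1.6357 (wall)
  → r_1 = 1.6357
beam 2: φ=-45°, α=345°
  d=(0.9659,-0.2588)  start (4,2)  tX=0.7247 tY=2.2409  stride 1/|dx|=1.0353 1/|dy|=3.8637
    cross x-line → (5,2), t=0.7247 (wall)
  → r_2 = 0.7247
beam 3: φ=45°, α=75°
  d=(0.2588,0.9659)  start (4,2)  tX=2.7046 tY=0.4348  stride 1/|dx|=3.8637 1/|dy|=1.0353
    cross y-line → (4,3), t=0.4348
    cross y-line → (4,4), t=1.4701
    cross y-line → (4,5), t=2.5054 (wall)
  → r_3 = 2.5054
beam 4: φ=135°, α=165°
  d=(-0.9659,0.2588)  start (4,2)  tX=0.3106 tY=1.6228  stride 1/|dx|=1.0353 1/|dy|=3.8637
    cross x-line → (3,2), t=0.3106
    cross x-line → (2,2), t=1.3459 (wall)
  → r_4 = 1.3459

ranges = [1.6357, 0.7247, 2.5054, 1.3459]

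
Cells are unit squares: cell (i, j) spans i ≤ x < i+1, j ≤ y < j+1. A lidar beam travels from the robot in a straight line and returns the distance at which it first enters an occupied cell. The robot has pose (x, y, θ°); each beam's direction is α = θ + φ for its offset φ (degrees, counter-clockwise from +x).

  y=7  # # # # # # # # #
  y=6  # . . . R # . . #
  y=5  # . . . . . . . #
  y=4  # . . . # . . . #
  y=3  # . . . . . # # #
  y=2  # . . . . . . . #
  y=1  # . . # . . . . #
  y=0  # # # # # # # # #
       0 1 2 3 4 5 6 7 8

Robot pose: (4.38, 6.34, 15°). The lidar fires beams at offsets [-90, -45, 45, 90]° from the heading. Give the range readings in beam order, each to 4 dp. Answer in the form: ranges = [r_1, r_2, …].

ranges = [1.3873, 4.1800, 0.7621, 0.6833]

beam 1: φ=-90°, α=285°
  cosα=0.2588 sinα=-0.9659 | (4,6) | tMaxX 2.3955 tMaxY 0.3520 | tΔX 3.8637 tΔY 1.0353
    t=0.3520 [y] (4,5)
    t=1.3873 [y] (4,4) — stop
  → r_1 = 1.3873
beam 2: φ=-45°, α=330°
  cosα=0.8660 sinα=-0.5000 | (4,6) | tMaxX 0.7159 tMaxY 0.6800 | tΔX 1.1547 tΔY 2.0000
    t=0.6800 [y] (4,5)
    t=0.7159 [x] (5,5)
    t=1.8706 [x] (6,5)
    t=2.6800 [y] (6,4)
    t=3.0253 [x] (7,4)
    t=4.1800 [x] (8,4) — stop
  → r_2 = 4.1800
beam 3: φ=45°, α=60°
  cosα=0.5000 sinα=0.8660 | (4,6) | tMaxX 1.2400 tMaxY 0.7621 | tΔX 2.0000 tΔY 1.1547
    t=0.7621 [y] (4,7) — stop
  → r_3 = 0.7621
beam 4: φ=90°, α=105°
  cosα=-0.2588 sinα=0.9659 | (4,6) | tMaxX 1.4682 tMaxY 0.6833 | tΔX 3.8637 tΔY 1.0353
    t=0.6833 [y] (4,7) — stop
  → r_4 = 0.6833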